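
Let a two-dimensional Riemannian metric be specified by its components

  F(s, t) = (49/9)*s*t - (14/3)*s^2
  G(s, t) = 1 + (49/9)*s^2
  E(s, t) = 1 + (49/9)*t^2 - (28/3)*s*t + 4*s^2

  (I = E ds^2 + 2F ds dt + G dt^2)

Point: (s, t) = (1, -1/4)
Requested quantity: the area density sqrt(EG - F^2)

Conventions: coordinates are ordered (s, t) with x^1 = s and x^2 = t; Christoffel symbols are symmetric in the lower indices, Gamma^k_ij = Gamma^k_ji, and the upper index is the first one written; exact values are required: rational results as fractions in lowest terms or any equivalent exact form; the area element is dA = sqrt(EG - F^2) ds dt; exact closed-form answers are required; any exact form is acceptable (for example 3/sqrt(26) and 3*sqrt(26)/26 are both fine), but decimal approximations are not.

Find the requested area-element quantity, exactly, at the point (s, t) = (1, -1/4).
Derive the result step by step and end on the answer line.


E = 1105/144, F = -217/36, G = 58/9; EG - F^2 = 1889/144

Answer: sqrt(EG - F^2) = sqrt(1889)/12


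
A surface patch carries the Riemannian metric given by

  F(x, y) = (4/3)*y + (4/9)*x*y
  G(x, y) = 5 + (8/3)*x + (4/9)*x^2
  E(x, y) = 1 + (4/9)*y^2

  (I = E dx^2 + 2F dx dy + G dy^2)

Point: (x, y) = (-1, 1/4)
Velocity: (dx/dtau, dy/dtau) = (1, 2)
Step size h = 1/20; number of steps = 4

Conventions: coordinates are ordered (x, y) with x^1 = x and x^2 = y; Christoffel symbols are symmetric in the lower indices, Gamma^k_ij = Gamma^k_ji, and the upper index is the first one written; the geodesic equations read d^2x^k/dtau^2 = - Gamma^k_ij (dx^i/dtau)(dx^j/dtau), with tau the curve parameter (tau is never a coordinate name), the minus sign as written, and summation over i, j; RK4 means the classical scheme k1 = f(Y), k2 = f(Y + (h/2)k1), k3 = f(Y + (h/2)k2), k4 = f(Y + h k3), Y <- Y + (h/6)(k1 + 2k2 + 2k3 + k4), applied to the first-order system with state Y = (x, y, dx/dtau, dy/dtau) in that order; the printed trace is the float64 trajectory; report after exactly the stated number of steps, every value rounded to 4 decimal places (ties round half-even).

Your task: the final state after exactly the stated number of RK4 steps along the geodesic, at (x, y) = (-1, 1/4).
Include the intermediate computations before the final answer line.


f(Y) = (dx/dtau, dy/dtau, -Gamma^x_ij Y'^i Y'^j, -Gamma^y_ij Y'^i Y'^j) with the Gammas evaluated at the stage position; h = 0.050000; intermediate values shown to 6 dp
step 0: x = -1.0000, y = 0.2500, dx/dtau = 1.0000, dy/dtau = 2.0000
step 1:
  k1: at (x, y) = (-1.000000, 0.250000), (dx/dtau, dy/dtau) = (1.000000, 2.000000); Gamma_xxx = 0.000000, Gamma_xxy = 0.039604, Gamma_xyy = 0.000000, Gamma_yxx = 0.000000, Gamma_yxy = 0.316832, Gamma_yyy = 0.000000; k1 = (1.000000, 2.000000, -0.158416, -1.267327)
  k2: at (x, y) = (-0.975000, 0.300000), (dx/dtau, dy/dtau) = (0.996040, 1.968317); Gamma_xxx = 0.000000, Gamma_xxy = 0.046579, Gamma_xyy = 0.000000, Gamma_yxx = 0.000000, Gamma_yxy = 0.314410, Gamma_yyy = 0.000000; k2 = (0.996040, 1.968317, -0.182640, -1.232817)
  k3: at (x, y) = (-0.975099, 0.299208), (dx/dtau, dy/dtau) = (0.995434, 1.969180); Gamma_xxx = 0.000000, Gamma_xxy = 0.046463, Gamma_xyy = 0.000000, Gamma_yxx = 0.000000, Gamma_yxy = 0.314438, Gamma_yyy = 0.000000; k3 = (0.995434, 1.969180, -0.182151, -1.232715)
  k4: at (x, y) = (-0.950228, 0.348459), (dx/dtau, dy/dtau) = (0.990892, 1.938364); Gamma_xxx = 0.000000, Gamma_xxy = 0.053014, Gamma_xyy = 0.000000, Gamma_yxx = 0.000000, Gamma_yxy = 0.311848, Gamma_yyy = 0.000000; k4 = (0.990892, 1.938364, -0.203648, -1.197939)
  Y <- Y + (h/6)(k1 + 2k2 + 2k3 + k4): x = -0.9502, y = 0.3484, dx/dtau = 0.9909, dy/dtau = 1.9384
step 2:
  k1: at (x, y) = (-0.950218, 0.348445), (dx/dtau, dy/dtau) = (0.990903, 1.938364); Gamma_xxx = 0.000000, Gamma_xxy = 0.053011, Gamma_xyy = 0.000000, Gamma_yxx = 0.000000, Gamma_yxy = 0.311848, Gamma_yyy = 0.000000; k1 = (0.990903, 1.938364, -0.203641, -1.197951)
  k2: at (x, y) = (-0.925445, 0.396904), (dx/dtau, dy/dtau) = (0.985812, 1.908415); Gamma_xxx = 0.000000, Gamma_xxy = 0.059140, Gamma_xyy = 0.000000, Gamma_yxx = 0.000000, Gamma_yxy = 0.309113, Gamma_yyy = 0.000000; k2 = (0.985812, 1.908415, -0.222523, -1.163093)
  k3: at (x, y) = (-0.925573, 0.396155), (dx/dtau, dy/dtau) = (0.985340, 1.909287); Gamma_xxx = 0.000000, Gamma_xxy = 0.059038, Gamma_xyy = 0.000000, Gamma_yxx = 0.000000, Gamma_yxy = 0.309146, Gamma_yyy = 0.000000; k3 = (0.985340, 1.909287, -0.222135, -1.163190)
  k4: at (x, y) = (-0.900951, 0.443909), (dx/dtau, dy/dtau) = (0.979796, 1.880204); Gamma_xxx = 0.000000, Gamma_xxy = 0.064775, Gamma_xyy = 0.000000, Gamma_yxx = 0.000000, Gamma_yxy = 0.306294, Gamma_yyy = 0.000000; k4 = (0.979796, 1.880204, -0.238660, -1.128519)
  Y <- Y + (h/6)(k1 + 2k2 + 2k3 + k4): x = -0.9009, y = 0.4439, dx/dtau = 0.9798, dy/dtau = 1.8802
step 3:
  k1: at (x, y) = (-0.900943, 0.443894), (dx/dtau, dy/dtau) = (0.979806, 1.880205); Gamma_xxx = 0.000000, Gamma_xxy = 0.064773, Gamma_xyy = 0.000000, Gamma_yxx = 0.000000, Gamma_yxy = 0.306294, Gamma_yyy = 0.000000; k1 = (0.979806, 1.880205, -0.238654, -1.128532)
  k2: at (x, y) = (-0.876448, 0.490900), (dx/dtau, dy/dtau) = (0.973840, 1.851992); Gamma_xxx = 0.000000, Gamma_xxy = 0.070124, Gamma_xyy = 0.000000, Gamma_yxx = 0.000000, Gamma_yxy = 0.303345, Gamma_yyy = 0.000000; k2 = (0.973840, 1.851992, -0.252943, -1.094191)
  k3: at (x, y) = (-0.876597, 0.490194), (dx/dtau, dy/dtau) = (0.973483, 1.852851); Gamma_xxx = 0.000000, Gamma_xxy = 0.070036, Gamma_xyy = 0.000000, Gamma_yxx = 0.000000, Gamma_yxy = 0.303381, Gamma_yyy = 0.000000; k3 = (0.973483, 1.852851, -0.252652, -1.094427)
  k4: at (x, y) = (-0.852269, 0.536537), (dx/dtau, dy/dtau) = (0.967174, 1.825484); Gamma_xxx = 0.000000, Gamma_xxy = 0.075034, Gamma_xyy = 0.000000, Gamma_yxx = 0.000000, Gamma_yxy = 0.300356, Gamma_yyy = 0.000000; k4 = (0.967174, 1.825484, -0.264953, -1.060593)
  Y <- Y + (h/6)(k1 + 2k2 + 2k3 + k4): x = -0.8523, y = 0.5365, dx/dtau = 0.9672, dy/dtau = 1.8255
step 4:
  k1: at (x, y) = (-0.852263, 0.536523), (dx/dtau, dy/dtau) = (0.967183, 1.825486); Gamma_xxx = 0.000000, Gamma_xxy = 0.075031, Gamma_xyy = 0.000000, Gamma_yxx = 0.000000, Gamma_yxy = 0.300356, Gamma_yyy = 0.000000; k1 = (0.967183, 1.825486, -0.264948, -1.060605)
  k2: at (x, y) = (-0.828083, 0.582160), (dx/dtau, dy/dtau) = (0.960559, 1.798970); Gamma_xxx = 0.000000, Gamma_xxy = 0.079681, Gamma_xyy = 0.000000, Gamma_yxx = 0.000000, Gamma_yxy = 0.297273, Gamma_yyy = 0.000000; k2 = (0.960559, 1.798970, -0.275380, -1.027386)
  k3: at (x, y) = (-0.828249, 0.581497), (dx/dtau, dy/dtau) = (0.960298, 1.799801); Gamma_xxx = 0.000000, Gamma_xxy = 0.079606, Gamma_xyy = 0.000000, Gamma_yxx = 0.000000, Gamma_yxy = 0.297311, Gamma_yyy = 0.000000; k3 = (0.960298, 1.799801, -0.275175, -1.027713)
  k4: at (x, y) = (-0.804248, 0.626513), (dx/dtau, dy/dtau) = (0.953424, 1.774100); Gamma_xxx = 0.000000, Gamma_xxy = 0.083940, Gamma_xyy = 0.000000, Gamma_yxx = 0.000000, Gamma_yxy = 0.294185, Gamma_yyy = 0.000000; k4 = (0.953424, 1.774100, -0.283963, -0.995210)
  Y <- Y + (h/6)(k1 + 2k2 + 2k3 + k4): x = -0.8042, y = 0.6265, dx/dtau = 0.9534, dy/dtau = 1.7741

Answer: x = -0.8042, y = 0.6265, dx/dtau = 0.9534, dy/dtau = 1.7741


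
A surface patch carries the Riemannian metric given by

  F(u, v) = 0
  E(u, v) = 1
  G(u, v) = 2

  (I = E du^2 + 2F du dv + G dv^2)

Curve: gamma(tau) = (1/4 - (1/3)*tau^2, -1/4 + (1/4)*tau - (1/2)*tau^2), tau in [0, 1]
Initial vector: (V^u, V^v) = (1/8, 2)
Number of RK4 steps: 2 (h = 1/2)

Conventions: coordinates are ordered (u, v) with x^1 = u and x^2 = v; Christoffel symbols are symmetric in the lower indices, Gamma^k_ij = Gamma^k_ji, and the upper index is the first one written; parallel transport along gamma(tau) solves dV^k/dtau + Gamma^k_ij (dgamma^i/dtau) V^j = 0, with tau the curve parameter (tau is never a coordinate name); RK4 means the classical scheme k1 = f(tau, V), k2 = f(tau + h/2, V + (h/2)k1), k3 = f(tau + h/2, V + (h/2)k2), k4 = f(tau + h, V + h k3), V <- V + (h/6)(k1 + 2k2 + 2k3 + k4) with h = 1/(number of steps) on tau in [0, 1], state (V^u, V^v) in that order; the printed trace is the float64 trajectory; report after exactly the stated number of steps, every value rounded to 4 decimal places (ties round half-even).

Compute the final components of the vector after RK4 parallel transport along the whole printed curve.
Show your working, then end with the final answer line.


gamma'(tau) = (-(2/3)*tau, 1/4 - tau); f(tau, V)^k = -Gamma^k_ij(gamma(tau)) gamma'^i(tau) V^j; h = 1/2; intermediate values shown to 6 dp
curve data and Christoffel symbols at the stage parameters:
  tau = 0.000000: gamma = (0.250000, -0.250000), gamma' = (0.000000, 0.250000); Gamma_uuu = 0.000000, Gamma_uuv = 0.000000, Gamma_uvv = 0.000000, Gamma_vuu = 0.000000, Gamma_vuv = 0.000000, Gamma_vvv = 0.000000
  tau = 0.250000: gamma = (0.229167, -0.218750), gamma' = (-0.166667, 0.000000); Gamma_uuu = 0.000000, Gamma_uuv = 0.000000, Gamma_uvv = 0.000000, Gamma_vuu = 0.000000, Gamma_vuv = 0.000000, Gamma_vvv = 0.000000
  tau = 0.500000: gamma = (0.166667, -0.250000), gamma' = (-0.333333, -0.250000); Gamma_uuu = 0.000000, Gamma_uuv = 0.000000, Gamma_uvv = 0.000000, Gamma_vuu = 0.000000, Gamma_vuv = 0.000000, Gamma_vvv = 0.000000
  tau = 0.750000: gamma = (0.062500, -0.343750), gamma' = (-0.500000, -0.500000); Gamma_uuu = 0.000000, Gamma_uuv = 0.000000, Gamma_uvv = 0.000000, Gamma_vuu = 0.000000, Gamma_vuv = 0.000000, Gamma_vvv = 0.000000
  tau = 1.000000: gamma = (-0.083333, -0.500000), gamma' = (-0.666667, -0.750000); Gamma_uuu = 0.000000, Gamma_uuv = 0.000000, Gamma_uvv = 0.000000, Gamma_vuu = 0.000000, Gamma_vuv = 0.000000, Gamma_vvv = 0.000000
step 0: V^u = 0.1250, V^v = 2.0000
step 1: k1 = (0.000000, 0.000000), k2 = (0.000000, 0.000000), k3 = (0.000000, 0.000000), k4 = (0.000000, 0.000000); V <- V + (h/6)(k1 + 2k2 + 2k3 + k4): V^u = 0.1250, V^v = 2.0000
step 2: k1 = (0.000000, 0.000000), k2 = (0.000000, 0.000000), k3 = (0.000000, 0.000000), k4 = (0.000000, 0.000000); V <- V + (h/6)(k1 + 2k2 + 2k3 + k4): V^u = 0.1250, V^v = 2.0000

Answer: V^u = 0.1250, V^v = 2.0000


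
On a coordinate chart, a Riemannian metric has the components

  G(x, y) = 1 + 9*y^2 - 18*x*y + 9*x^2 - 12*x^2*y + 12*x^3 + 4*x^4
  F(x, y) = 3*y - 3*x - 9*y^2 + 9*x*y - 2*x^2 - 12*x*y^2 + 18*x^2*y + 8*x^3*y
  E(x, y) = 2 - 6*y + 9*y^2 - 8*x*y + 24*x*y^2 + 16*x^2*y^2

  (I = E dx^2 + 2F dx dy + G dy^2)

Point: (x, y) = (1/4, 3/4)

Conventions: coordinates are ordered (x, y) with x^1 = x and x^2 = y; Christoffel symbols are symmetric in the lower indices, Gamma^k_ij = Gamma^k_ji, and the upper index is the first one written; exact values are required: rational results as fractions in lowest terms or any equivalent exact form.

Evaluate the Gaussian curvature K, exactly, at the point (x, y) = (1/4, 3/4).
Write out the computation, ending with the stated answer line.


E = 5, F = -11/4, G = 185/64, EG - F^2 = 441/64 at the point
E_x = 12, E_y = 16, F_x = 31/8, F_y = -23/2, G_x = -11, G_y = 33/4
E_yy = 32, F_xy = 3/2, G_xx = 21
Brioschi: K = (det M1 - det M2) / (EG - F^2)^2 with the standard first/second-derivative matrices M1, M2.
M1 = [[-E_yy/2 + F_xy - G_xx/2, E_x/2, F_x - E_y/2], [F_y - G_x/2, E, F], [G_y/2, F, G]] = [[-25, 6, -33/8], [-6, 5, -11/4], [33/8, -11/4, 185/64]]; det M1 = -477/4
M2 = [[0, E_y/2, G_x/2], [E_y/2, E, F], [G_x/2, F, G]] = [[0, 8, -11/2], [8, 5, -11/4], [-11/2, -11/4, 185/64]]; det M2 = -377/4
det M1 - det M2 = -25; K = -25 / (441/64)^2 = -102400/194481

Answer: K = -102400/194481


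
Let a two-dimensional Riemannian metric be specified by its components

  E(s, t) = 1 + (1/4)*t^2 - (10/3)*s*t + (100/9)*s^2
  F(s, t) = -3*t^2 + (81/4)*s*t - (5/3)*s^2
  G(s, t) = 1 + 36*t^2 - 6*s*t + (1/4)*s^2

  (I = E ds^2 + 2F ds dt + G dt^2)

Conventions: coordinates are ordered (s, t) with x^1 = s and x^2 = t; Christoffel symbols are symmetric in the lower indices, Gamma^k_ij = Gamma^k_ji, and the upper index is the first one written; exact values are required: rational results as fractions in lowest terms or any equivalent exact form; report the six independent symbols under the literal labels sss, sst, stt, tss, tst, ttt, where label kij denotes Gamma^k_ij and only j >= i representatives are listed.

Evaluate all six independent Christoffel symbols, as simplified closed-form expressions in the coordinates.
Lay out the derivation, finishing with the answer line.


E = 1 + (1/4)*t^2 - (10/3)*s*t + (100/9)*s^2; F = -3*t^2 + (81/4)*s*t - (5/3)*s^2; G = 1 + 36*t^2 - 6*s*t + (1/4)*s^2
Gamma^k_ij = (1/2) g^{kl} (d_i g_jl + d_j g_il - d_l g_ij), with g^inv = (1/(EG-F^2)) [[G, -F], [-F, E]]
first partials: E_s = -(10/3)*t + (200/9)*s, E_t = (1/2)*t - (10/3)*s, F_s = (81/4)*t - (10/3)*s, F_t = -6*t + (81/4)*s, G_s = -6*t + (1/2)*s, G_t = 72*t - 6*s
D = EG - F^2 = 1 + (145/4)*t^2 - (28/3)*s*t + (409/36)*s^2
expanded: Gamma^s_ss = (G E_s - 2F F_s + F E_t)/(2D), Gamma^s_st = (G E_t - F G_s)/(2D), Gamma^s_tt = (2G F_t - G G_s - F G_t)/(2D), Gamma^t_ss = (2E F_s - E E_t - F E_s)/(2D), Gamma^t_st = (E G_s - F E_t)/(2D), Gamma^t_tt = (E G_t - 2F F_t + F G_s)/(2D); substitute and cancel common factors

Answer: Gamma_sss = (400*s - 60*t)/(409*s^2 - 336*s*t + 1305*t^2 + 36), Gamma_sst = (-60*s + 9*t)/(409*s^2 - 336*s*t + 1305*t^2 + 36), Gamma_stt = (720*s - 108*t)/(409*s^2 - 336*s*t + 1305*t^2 + 36), Gamma_tss = (-60*s + 720*t)/(409*s^2 - 336*s*t + 1305*t^2 + 36), Gamma_tst = (9*s - 108*t)/(409*s^2 - 336*s*t + 1305*t^2 + 36), Gamma_ttt = (-108*s + 1296*t)/(409*s^2 - 336*s*t + 1305*t^2 + 36)


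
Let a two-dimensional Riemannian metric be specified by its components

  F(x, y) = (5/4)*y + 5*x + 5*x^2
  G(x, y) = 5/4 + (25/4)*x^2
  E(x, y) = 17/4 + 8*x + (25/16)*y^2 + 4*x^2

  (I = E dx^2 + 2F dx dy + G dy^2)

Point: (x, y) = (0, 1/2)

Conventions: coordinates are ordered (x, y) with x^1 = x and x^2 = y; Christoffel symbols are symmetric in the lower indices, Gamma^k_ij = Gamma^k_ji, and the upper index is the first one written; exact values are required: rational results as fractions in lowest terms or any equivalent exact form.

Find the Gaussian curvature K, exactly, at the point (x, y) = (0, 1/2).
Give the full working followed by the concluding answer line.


E = 297/64, F = 5/8, G = 5/4, EG - F^2 = 1385/256 at the point
E_x = 8, E_y = 25/16, F_x = 5, F_y = 5/4, G_x = 0, G_y = 0
E_yy = 25/8, F_xy = 0, G_xx = 25/2
Brioschi: K = (det M1 - det M2) / (EG - F^2)^2 with the standard first/second-derivative matrices M1, M2.
M1 = [[-E_yy/2 + F_xy - G_xx/2, E_x/2, F_x - E_y/2], [F_y - G_x/2, E, F], [G_y/2, F, G]] = [[-125/16, 4, 135/32], [5/4, 297/64, 5/8], [0, 5/8, 5/4]]; det M1 = -185225/4096
M2 = [[0, E_y/2, G_x/2], [E_y/2, E, F], [G_x/2, F, G]] = [[0, 25/32, 0], [25/32, 297/64, 5/8], [0, 5/8, 5/4]]; det M2 = -3125/4096
det M1 - det M2 = -45525/1024; K = -45525/1024 / (1385/256)^2 = -116544/76729

Answer: K = -116544/76729


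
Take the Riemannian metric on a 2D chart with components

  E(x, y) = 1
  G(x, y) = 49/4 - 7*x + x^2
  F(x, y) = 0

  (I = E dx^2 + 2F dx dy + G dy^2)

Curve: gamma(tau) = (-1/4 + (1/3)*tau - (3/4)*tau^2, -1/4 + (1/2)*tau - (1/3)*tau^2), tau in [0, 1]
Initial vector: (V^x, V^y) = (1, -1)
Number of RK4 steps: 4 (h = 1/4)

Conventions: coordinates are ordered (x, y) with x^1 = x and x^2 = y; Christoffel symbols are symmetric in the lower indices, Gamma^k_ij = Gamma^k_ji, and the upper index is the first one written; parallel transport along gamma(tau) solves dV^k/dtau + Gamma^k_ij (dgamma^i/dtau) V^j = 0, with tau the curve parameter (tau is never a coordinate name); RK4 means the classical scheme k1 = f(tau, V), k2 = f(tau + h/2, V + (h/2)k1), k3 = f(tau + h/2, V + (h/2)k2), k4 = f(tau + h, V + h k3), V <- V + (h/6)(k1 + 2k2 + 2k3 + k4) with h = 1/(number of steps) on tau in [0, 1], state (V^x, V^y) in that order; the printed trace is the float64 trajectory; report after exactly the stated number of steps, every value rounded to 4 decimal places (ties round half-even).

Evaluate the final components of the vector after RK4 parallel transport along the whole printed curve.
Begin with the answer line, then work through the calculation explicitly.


Answer: V^x = 1.6083, V^y = -0.8477

gamma'(tau) = (1/3 - (3/2)*tau, 1/2 - (2/3)*tau); f(tau, V)^k = -Gamma^k_ij(gamma(tau)) gamma'^i(tau) V^j; h = 1/4; intermediate values shown to 6 dp
curve data and Christoffel symbols at the stage parameters:
  tau = 0.000000: gamma = (-0.250000, -0.250000), gamma' = (0.333333, 0.500000); Gamma_xxx = 0.000000, Gamma_xxy = 0.000000, Gamma_xyy = 3.750000, Gamma_yxx = 0.000000, Gamma_yxy = -0.266667, Gamma_yyy = 0.000000
  tau = 0.125000: gamma = (-0.220052, -0.192708), gamma' = (0.145833, 0.416667); Gamma_xxx = 0.000000, Gamma_xxy = 0.000000, Gamma_xyy = 3.720052, Gamma_yxx = 0.000000, Gamma_yxy = -0.268813, Gamma_yyy = 0.000000
  tau = 0.250000: gamma = (-0.213542, -0.145833), gamma' = (-0.041667, 0.333333); Gamma_xxx = 0.000000, Gamma_xxy = 0.000000, Gamma_xyy = 3.713542, Gamma_yxx = 0.000000, Gamma_yxy = -0.269285, Gamma_yyy = 0.000000
  tau = 0.375000: gamma = (-0.230469, -0.109375), gamma' = (-0.229167, 0.250000); Gamma_xxx = 0.000000, Gamma_xxy = 0.000000, Gamma_xyy = 3.730469, Gamma_yxx = 0.000000, Gamma_yxy = -0.268063, Gamma_yyy = 0.000000
  tau = 0.500000: gamma = (-0.270833, -0.083333), gamma' = (-0.416667, 0.166667); Gamma_xxx = 0.000000, Gamma_xxy = 0.000000, Gamma_xyy = 3.770833, Gamma_yxx = 0.000000, Gamma_yxy = -0.265193, Gamma_yyy = 0.000000
  tau = 0.625000: gamma = (-0.334635, -0.067708), gamma' = (-0.604167, 0.083333); Gamma_xxx = 0.000000, Gamma_xxy = 0.000000, Gamma_xyy = 3.834635, Gamma_yxx = 0.000000, Gamma_yxy = -0.260781, Gamma_yyy = 0.000000
  tau = 0.750000: gamma = (-0.421875, -0.062500), gamma' = (-0.791667, 0.000000); Gamma_xxx = 0.000000, Gamma_xxy = 0.000000, Gamma_xyy = 3.921875, Gamma_yxx = 0.000000, Gamma_yxy = -0.254980, Gamma_yyy = 0.000000
  tau = 0.875000: gamma = (-0.532552, -0.067708), gamma' = (-0.979167, -0.083333); Gamma_xxx = 0.000000, Gamma_xxy = 0.000000, Gamma_xyy = 4.032552, Gamma_yxx = 0.000000, Gamma_yxy = -0.247982, Gamma_yyy = 0.000000
  tau = 1.000000: gamma = (-0.666667, -0.083333), gamma' = (-1.166667, -0.166667); Gamma_xxx = 0.000000, Gamma_xxy = 0.000000, Gamma_xyy = 4.166667, Gamma_yxx = 0.000000, Gamma_yxy = -0.240000, Gamma_yyy = 0.000000
step 0: V^x = 1.0000, V^y = -1.0000
step 1: k1 = (1.875000, 0.044444), k2 = (1.541410, 0.099273), k3 = (1.530787, 0.094871), k4 = (1.208488, 0.135067); V <- V + (h/6)(k1 + 2k2 + 2k3 + k4): V^x = 1.3845, V^y = -0.9763
step 2: k1 = (1.208562, 0.135229), k2 = (0.894788, 0.161846), k3 = (0.891685, 0.159013), k4 = (0.588620, 0.174536); V <- V + (h/6)(k1 + 2k2 + 2k3 + k4): V^x = 1.6083, V^y = -0.9367
step 3: k1 = (0.588688, 0.174585), k2 = (0.292350, 0.180692), k3 = (0.292107, 0.179767), k4 = (0.000000, 0.180009); V <- V + (h/6)(k1 + 2k2 + 2k3 + k4): V^x = 1.6815, V^y = -0.8919
step 4: k1 = (0.000000, 0.180035), k2 = (-0.292151, 0.176351), k3 = (-0.292306, 0.177217), k4 = (-0.588597, 0.172986); V <- V + (h/6)(k1 + 2k2 + 2k3 + k4): V^x = 1.6083, V^y = -0.8477


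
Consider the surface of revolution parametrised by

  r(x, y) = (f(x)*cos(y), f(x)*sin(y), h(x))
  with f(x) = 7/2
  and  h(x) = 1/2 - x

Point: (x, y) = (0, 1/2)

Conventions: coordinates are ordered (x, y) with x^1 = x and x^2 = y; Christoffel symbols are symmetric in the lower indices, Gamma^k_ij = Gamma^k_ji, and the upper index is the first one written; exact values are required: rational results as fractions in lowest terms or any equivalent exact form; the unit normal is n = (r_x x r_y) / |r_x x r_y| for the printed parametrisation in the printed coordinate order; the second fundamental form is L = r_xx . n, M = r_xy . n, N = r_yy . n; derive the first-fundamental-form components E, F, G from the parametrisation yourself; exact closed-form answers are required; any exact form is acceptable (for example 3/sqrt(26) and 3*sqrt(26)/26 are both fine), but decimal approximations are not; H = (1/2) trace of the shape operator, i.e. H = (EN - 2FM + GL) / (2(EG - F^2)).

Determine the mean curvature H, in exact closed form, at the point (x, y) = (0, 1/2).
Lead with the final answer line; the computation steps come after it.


Answer: H = -1/7

f = 7/2, f' = 0, f'' = 0, h' = -1, h'' = 0
E = 1, F = 0, G = 49/4; answer radicand W^2 = 1
unnormalised second-form numerators: l = 0, m = 0, n = -7/2; L = l/sqrt(1), and similarly M = m/sqrt(W^2), N = n/sqrt(W^2)
H = (E*n - 2*F*m + G*l) / (2*(EG - F^2)*sqrt(W^2)); E*n - 2*F*m + G*l = -7/2, EG - F^2 = 49/4, so H = (-1/7)/sqrt(1)


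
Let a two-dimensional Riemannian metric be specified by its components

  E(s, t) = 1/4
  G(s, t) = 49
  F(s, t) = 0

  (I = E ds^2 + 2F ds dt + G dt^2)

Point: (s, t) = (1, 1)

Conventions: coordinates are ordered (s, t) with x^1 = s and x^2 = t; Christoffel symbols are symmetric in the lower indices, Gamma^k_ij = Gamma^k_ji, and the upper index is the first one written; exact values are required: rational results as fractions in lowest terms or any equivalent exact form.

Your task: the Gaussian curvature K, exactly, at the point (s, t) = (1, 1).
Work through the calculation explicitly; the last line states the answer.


E = 1/4, F = 0, G = 49, EG - F^2 = 49/4 at the point
E_s = 0, E_t = 0, F_s = 0, F_t = 0, G_s = 0, G_t = 0
E_tt = 0, F_st = 0, G_ss = 0
K follows from Brioschi's formula, (det M1 - det M2)/(EG - F^2)^2.
M1 = [[-E_tt/2 + F_st - G_ss/2, E_s/2, F_s - E_t/2], [F_t - G_s/2, E, F], [G_t/2, F, G]] = [[0, 0, 0], [0, 1/4, 0], [0, 0, 49]]; det M1 = 0
M2 = [[0, E_t/2, G_s/2], [E_t/2, E, F], [G_s/2, F, G]] = [[0, 0, 0], [0, 1/4, 0], [0, 0, 49]]; det M2 = 0
det M1 - det M2 = 0; K = 0 / (49/4)^2 = 0

Answer: K = 0


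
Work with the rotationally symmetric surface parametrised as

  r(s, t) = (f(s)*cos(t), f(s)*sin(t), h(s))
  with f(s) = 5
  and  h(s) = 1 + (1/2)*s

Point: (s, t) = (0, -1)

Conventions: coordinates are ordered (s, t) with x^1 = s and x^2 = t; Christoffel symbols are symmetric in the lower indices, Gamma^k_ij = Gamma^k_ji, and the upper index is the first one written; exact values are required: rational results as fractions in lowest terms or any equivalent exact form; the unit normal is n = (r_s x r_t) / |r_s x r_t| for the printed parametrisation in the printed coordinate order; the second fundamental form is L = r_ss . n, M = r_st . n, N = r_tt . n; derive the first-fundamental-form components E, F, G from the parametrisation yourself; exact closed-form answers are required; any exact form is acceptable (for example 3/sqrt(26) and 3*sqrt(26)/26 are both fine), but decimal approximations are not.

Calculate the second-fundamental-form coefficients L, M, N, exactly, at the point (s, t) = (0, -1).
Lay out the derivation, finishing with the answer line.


f = 5, f' = 0, f'' = 0, h' = 1/2, h'' = 0
E = 1/4, F = 0, G = 25; answer radicand W^2 = 1/4
unnormalised second-form numerators: l = 0, m = 0, n = 5/2; L = l/sqrt(1/4), and similarly M = m/sqrt(W^2), N = n/sqrt(W^2)

Answer: L = 0, M = 0, N = 5


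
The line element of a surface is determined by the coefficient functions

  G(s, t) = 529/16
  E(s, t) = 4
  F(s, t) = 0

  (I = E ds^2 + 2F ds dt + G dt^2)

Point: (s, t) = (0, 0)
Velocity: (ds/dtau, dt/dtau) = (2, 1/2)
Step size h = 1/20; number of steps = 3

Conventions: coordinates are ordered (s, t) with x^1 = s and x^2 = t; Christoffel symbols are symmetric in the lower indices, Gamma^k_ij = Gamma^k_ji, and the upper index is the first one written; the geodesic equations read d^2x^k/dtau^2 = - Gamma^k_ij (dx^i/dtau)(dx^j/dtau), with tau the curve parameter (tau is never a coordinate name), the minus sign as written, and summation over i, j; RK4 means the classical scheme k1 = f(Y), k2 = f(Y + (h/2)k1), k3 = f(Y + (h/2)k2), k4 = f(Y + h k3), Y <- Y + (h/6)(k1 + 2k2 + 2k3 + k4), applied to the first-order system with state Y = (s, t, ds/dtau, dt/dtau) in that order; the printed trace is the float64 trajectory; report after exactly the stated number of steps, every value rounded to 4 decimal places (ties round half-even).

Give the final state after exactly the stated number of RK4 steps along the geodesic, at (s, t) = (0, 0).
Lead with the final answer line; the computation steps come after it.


Answer: s = 0.3000, t = 0.0750, ds/dtau = 2.0000, dt/dtau = 0.5000

f(Y) = (ds/dtau, dt/dtau, -Gamma^s_ij Y'^i Y'^j, -Gamma^t_ij Y'^i Y'^j) with the Gammas evaluated at the stage position; h = 0.050000; intermediate values shown to 6 dp
step 0: s = 0.0000, t = 0.0000, ds/dtau = 2.0000, dt/dtau = 0.5000
step 1:
  k1: at (s, t) = (0.000000, 0.000000), (ds/dtau, dt/dtau) = (2.000000, 0.500000); Gamma_sss = 0.000000, Gamma_sst = 0.000000, Gamma_stt = 0.000000, Gamma_tss = 0.000000, Gamma_tst = 0.000000, Gamma_ttt = 0.000000; k1 = (2.000000, 0.500000, 0.000000, 0.000000)
  k2: at (s, t) = (0.050000, 0.012500), (ds/dtau, dt/dtau) = (2.000000, 0.500000); Gamma_sss = 0.000000, Gamma_sst = 0.000000, Gamma_stt = 0.000000, Gamma_tss = 0.000000, Gamma_tst = 0.000000, Gamma_ttt = 0.000000; k2 = (2.000000, 0.500000, 0.000000, 0.000000)
  k3: at (s, t) = (0.050000, 0.012500), (ds/dtau, dt/dtau) = (2.000000, 0.500000); Gamma_sss = 0.000000, Gamma_sst = 0.000000, Gamma_stt = 0.000000, Gamma_tss = 0.000000, Gamma_tst = 0.000000, Gamma_ttt = 0.000000; k3 = (2.000000, 0.500000, 0.000000, 0.000000)
  k4: at (s, t) = (0.100000, 0.025000), (ds/dtau, dt/dtau) = (2.000000, 0.500000); Gamma_sss = 0.000000, Gamma_sst = 0.000000, Gamma_stt = 0.000000, Gamma_tss = 0.000000, Gamma_tst = 0.000000, Gamma_ttt = 0.000000; k4 = (2.000000, 0.500000, 0.000000, 0.000000)
  Y <- Y + (h/6)(k1 + 2k2 + 2k3 + k4): s = 0.1000, t = 0.0250, ds/dtau = 2.0000, dt/dtau = 0.5000
step 2:
  k1: at (s, t) = (0.100000, 0.025000), (ds/dtau, dt/dtau) = (2.000000, 0.500000); Gamma_sss = 0.000000, Gamma_sst = 0.000000, Gamma_stt = 0.000000, Gamma_tss = 0.000000, Gamma_tst = 0.000000, Gamma_ttt = 0.000000; k1 = (2.000000, 0.500000, 0.000000, 0.000000)
  k2: at (s, t) = (0.150000, 0.037500), (ds/dtau, dt/dtau) = (2.000000, 0.500000); Gamma_sss = 0.000000, Gamma_sst = 0.000000, Gamma_stt = 0.000000, Gamma_tss = 0.000000, Gamma_tst = 0.000000, Gamma_ttt = 0.000000; k2 = (2.000000, 0.500000, 0.000000, 0.000000)
  k3: at (s, t) = (0.150000, 0.037500), (ds/dtau, dt/dtau) = (2.000000, 0.500000); Gamma_sss = 0.000000, Gamma_sst = 0.000000, Gamma_stt = 0.000000, Gamma_tss = 0.000000, Gamma_tst = 0.000000, Gamma_ttt = 0.000000; k3 = (2.000000, 0.500000, 0.000000, 0.000000)
  k4: at (s, t) = (0.200000, 0.050000), (ds/dtau, dt/dtau) = (2.000000, 0.500000); Gamma_sss = 0.000000, Gamma_sst = 0.000000, Gamma_stt = 0.000000, Gamma_tss = 0.000000, Gamma_tst = 0.000000, Gamma_ttt = 0.000000; k4 = (2.000000, 0.500000, 0.000000, 0.000000)
  Y <- Y + (h/6)(k1 + 2k2 + 2k3 + k4): s = 0.2000, t = 0.0500, ds/dtau = 2.0000, dt/dtau = 0.5000
step 3:
  k1: at (s, t) = (0.200000, 0.050000), (ds/dtau, dt/dtau) = (2.000000, 0.500000); Gamma_sss = 0.000000, Gamma_sst = 0.000000, Gamma_stt = 0.000000, Gamma_tss = 0.000000, Gamma_tst = 0.000000, Gamma_ttt = 0.000000; k1 = (2.000000, 0.500000, 0.000000, 0.000000)
  k2: at (s, t) = (0.250000, 0.062500), (ds/dtau, dt/dtau) = (2.000000, 0.500000); Gamma_sss = 0.000000, Gamma_sst = 0.000000, Gamma_stt = 0.000000, Gamma_tss = 0.000000, Gamma_tst = 0.000000, Gamma_ttt = 0.000000; k2 = (2.000000, 0.500000, 0.000000, 0.000000)
  k3: at (s, t) = (0.250000, 0.062500), (ds/dtau, dt/dtau) = (2.000000, 0.500000); Gamma_sss = 0.000000, Gamma_sst = 0.000000, Gamma_stt = 0.000000, Gamma_tss = 0.000000, Gamma_tst = 0.000000, Gamma_ttt = 0.000000; k3 = (2.000000, 0.500000, 0.000000, 0.000000)
  k4: at (s, t) = (0.300000, 0.075000), (ds/dtau, dt/dtau) = (2.000000, 0.500000); Gamma_sss = 0.000000, Gamma_sst = 0.000000, Gamma_stt = 0.000000, Gamma_tss = 0.000000, Gamma_tst = 0.000000, Gamma_ttt = 0.000000; k4 = (2.000000, 0.500000, 0.000000, 0.000000)
  Y <- Y + (h/6)(k1 + 2k2 + 2k3 + k4): s = 0.3000, t = 0.0750, ds/dtau = 2.0000, dt/dtau = 0.5000


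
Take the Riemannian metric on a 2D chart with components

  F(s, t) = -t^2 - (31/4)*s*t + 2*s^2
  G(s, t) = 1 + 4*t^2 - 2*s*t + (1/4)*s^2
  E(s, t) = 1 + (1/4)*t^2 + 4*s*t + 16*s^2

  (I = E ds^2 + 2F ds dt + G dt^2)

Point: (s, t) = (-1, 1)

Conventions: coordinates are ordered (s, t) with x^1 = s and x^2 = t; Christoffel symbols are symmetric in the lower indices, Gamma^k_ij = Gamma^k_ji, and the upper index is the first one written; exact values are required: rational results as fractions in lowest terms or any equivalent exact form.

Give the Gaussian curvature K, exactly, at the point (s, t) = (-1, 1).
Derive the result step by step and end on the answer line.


E = 53/4, F = 35/4, G = 29/4, EG - F^2 = 39/2 at the point
E_s = -28, E_t = -7/2, F_s = -47/4, F_t = 23/4, G_s = -5/2, G_t = 10
E_tt = 1/2, F_st = -31/4, G_ss = 1/2
Compute both Brioschi determinants and normalise by (EG - F^2)^2.
M1 = [[-E_tt/2 + F_st - G_ss/2, E_s/2, F_s - E_t/2], [F_t - G_s/2, E, F], [G_t/2, F, G]] = [[-33/4, -14, -10], [7, 53/4, 35/4], [5, 35/4, 29/4]]; det M1 = -103/8
M2 = [[0, E_t/2, G_s/2], [E_t/2, E, F], [G_s/2, F, G]] = [[0, -7/4, -5/4], [-7/4, 53/4, 35/4], [-5/4, 35/4, 29/4]]; det M2 = -37/8
det M1 - det M2 = -33/4; K = -33/4 / (39/2)^2 = -11/507

Answer: K = -11/507


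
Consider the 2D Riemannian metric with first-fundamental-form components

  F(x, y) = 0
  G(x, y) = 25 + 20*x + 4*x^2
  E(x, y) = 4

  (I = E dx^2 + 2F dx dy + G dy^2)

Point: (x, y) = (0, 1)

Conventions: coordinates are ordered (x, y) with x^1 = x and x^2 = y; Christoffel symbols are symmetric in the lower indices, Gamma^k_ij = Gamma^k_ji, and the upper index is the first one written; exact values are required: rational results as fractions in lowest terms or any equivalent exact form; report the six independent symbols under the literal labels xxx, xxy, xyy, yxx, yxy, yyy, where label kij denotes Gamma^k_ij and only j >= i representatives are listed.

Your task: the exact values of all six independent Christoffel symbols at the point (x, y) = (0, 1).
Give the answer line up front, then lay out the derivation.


Answer: Gamma_xxx = 0, Gamma_xxy = 0, Gamma_xyy = -5/2, Gamma_yxx = 0, Gamma_yxy = 2/5, Gamma_yyy = 0

E = 4, F = 0, G = 25 at the point
E_x = 0, E_y = 0, F_x = 0, F_y = 0, G_x = 20, G_y = 0
EG - F^2 = 100;  g^inv = (1/100) * [[25, 0], [0, 4]]
first-kind symbols [ij,l] = (1/2)(d_i g_jl + d_j g_il - d_l g_ij): [xx,x] = E_x/2 = 0, [xx,y] = F_x - E_y/2 = 0, [xy,x] = E_y/2 = 0, [xy,y] = G_x/2 = 10, [yy,x] = F_y - G_x/2 = -10, [yy,y] = G_y/2 = 0
Gamma^x_ij = (G*[ij,x] - F*[ij,y])/(EG - F^2), Gamma^y_ij = (E*[ij,y] - F*[ij,x])/(EG - F^2)


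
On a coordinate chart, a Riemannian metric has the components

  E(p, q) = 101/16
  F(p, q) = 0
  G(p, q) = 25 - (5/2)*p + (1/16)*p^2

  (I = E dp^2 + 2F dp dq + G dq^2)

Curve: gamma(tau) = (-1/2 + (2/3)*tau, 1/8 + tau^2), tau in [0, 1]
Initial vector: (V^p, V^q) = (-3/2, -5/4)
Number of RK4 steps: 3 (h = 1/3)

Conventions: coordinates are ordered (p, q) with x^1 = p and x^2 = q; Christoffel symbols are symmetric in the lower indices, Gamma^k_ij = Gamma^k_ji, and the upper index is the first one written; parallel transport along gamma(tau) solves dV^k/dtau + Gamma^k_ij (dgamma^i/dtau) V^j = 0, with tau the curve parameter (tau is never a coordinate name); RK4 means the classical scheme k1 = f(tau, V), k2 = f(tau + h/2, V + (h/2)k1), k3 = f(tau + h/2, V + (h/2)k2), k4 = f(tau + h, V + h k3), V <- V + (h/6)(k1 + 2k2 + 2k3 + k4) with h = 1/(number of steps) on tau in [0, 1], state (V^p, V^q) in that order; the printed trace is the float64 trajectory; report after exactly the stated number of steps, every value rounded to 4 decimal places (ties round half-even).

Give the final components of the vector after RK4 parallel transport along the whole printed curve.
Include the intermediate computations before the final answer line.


gamma'(tau) = (2/3, 2*tau); f(tau, V)^k = -Gamma^k_ij(gamma(tau)) gamma'^i(tau) V^j; h = 1/3; intermediate values shown to 6 dp
curve data and Christoffel symbols at the stage parameters:
  tau = 0.000000: gamma = (-0.500000, 0.125000), gamma' = (0.666667, 0.000000); Gamma_ppp = 0.000000, Gamma_ppq = 0.000000, Gamma_pqq = 0.202970, Gamma_qpp = 0.000000, Gamma_qpq = -0.048780, Gamma_qqq = 0.000000
  tau = 0.166667: gamma = (-0.388889, 0.152778), gamma' = (0.666667, 0.333333); Gamma_ppp = 0.000000, Gamma_ppq = 0.000000, Gamma_pqq = 0.201870, Gamma_qpp = 0.000000, Gamma_qpq = -0.049046, Gamma_qqq = 0.000000
  tau = 0.333333: gamma = (-0.277778, 0.236111), gamma' = (0.666667, 0.666667); Gamma_ppp = 0.000000, Gamma_ppq = 0.000000, Gamma_pqq = 0.200770, Gamma_qpp = 0.000000, Gamma_qpq = -0.049315, Gamma_qqq = 0.000000
  tau = 0.500000: gamma = (-0.166667, 0.375000), gamma' = (0.666667, 1.000000); Gamma_ppp = 0.000000, Gamma_ppq = 0.000000, Gamma_pqq = 0.199670, Gamma_qpp = 0.000000, Gamma_qpq = -0.049587, Gamma_qqq = 0.000000
  tau = 0.666667: gamma = (-0.055556, 0.569444), gamma' = (0.666667, 1.333333); Gamma_ppp = 0.000000, Gamma_ppq = 0.000000, Gamma_pqq = 0.198570, Gamma_qpp = 0.000000, Gamma_qpq = -0.049861, Gamma_qqq = 0.000000
  tau = 0.833333: gamma = (0.055556, 0.819444), gamma' = (0.666667, 1.666667); Gamma_ppp = 0.000000, Gamma_ppq = 0.000000, Gamma_pqq = 0.197470, Gamma_qpp = 0.000000, Gamma_qpq = -0.050139, Gamma_qqq = 0.000000
  tau = 1.000000: gamma = (0.166667, 1.125000), gamma' = (0.666667, 2.000000); Gamma_ppp = 0.000000, Gamma_ppq = 0.000000, Gamma_pqq = 0.196370, Gamma_qpp = 0.000000, Gamma_qpq = -0.050420, Gamma_qqq = 0.000000
step 0: V^p = -1.5000, V^q = -1.2500
step 1: k1 = (0.000000, -0.040650), k2 = (0.084568, -0.065617), k3 = (0.084848, -0.065522), k4 = (0.170232, -0.090199); V <- V + (h/6)(k1 + 2k2 + 2k3 + k4): V^p = -1.4717, V^q = -1.2718
step 2: k1 = (0.170232, -0.090199), k2 = (0.256950, -0.114112), k3 = (0.257746, -0.113527), k4 = (0.346751, -0.135666); V <- V + (h/6)(k1 + 2k2 + 2k3 + k4): V^p = -1.3858, V^q = -1.3097
step 3: k1 = (0.346751, -0.135666), k2 = (0.438479, -0.155510), k3 = (0.439568, -0.154343), k4 = (0.534569, -0.170722); V <- V + (h/6)(k1 + 2k2 + 2k3 + k4): V^p = -1.2393, V^q = -1.3611

Answer: V^p = -1.2393, V^q = -1.3611


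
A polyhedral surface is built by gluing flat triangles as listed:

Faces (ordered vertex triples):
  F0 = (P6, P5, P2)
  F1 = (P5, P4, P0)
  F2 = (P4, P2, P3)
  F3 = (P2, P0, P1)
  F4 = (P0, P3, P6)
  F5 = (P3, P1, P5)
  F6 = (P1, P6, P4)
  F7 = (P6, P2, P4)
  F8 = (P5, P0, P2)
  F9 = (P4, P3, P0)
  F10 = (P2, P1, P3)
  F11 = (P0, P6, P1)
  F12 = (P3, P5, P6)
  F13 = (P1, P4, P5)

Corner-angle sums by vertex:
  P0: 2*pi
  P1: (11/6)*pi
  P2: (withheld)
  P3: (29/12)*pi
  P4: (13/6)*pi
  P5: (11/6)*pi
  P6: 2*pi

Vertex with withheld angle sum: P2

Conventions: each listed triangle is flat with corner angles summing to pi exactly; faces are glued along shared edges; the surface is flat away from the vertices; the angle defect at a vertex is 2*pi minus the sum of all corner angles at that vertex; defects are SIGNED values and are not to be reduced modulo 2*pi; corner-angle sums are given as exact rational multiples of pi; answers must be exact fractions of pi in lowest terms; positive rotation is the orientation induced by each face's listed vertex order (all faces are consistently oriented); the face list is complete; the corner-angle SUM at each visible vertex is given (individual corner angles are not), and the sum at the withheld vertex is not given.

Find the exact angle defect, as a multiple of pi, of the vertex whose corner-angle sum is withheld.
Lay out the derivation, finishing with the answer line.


V = 7, E = 21, F = 14; chi = V - E + F = 0
Gauss-Bonnet: total defect = 2*pi*chi = 0; visible defects sum to -pi/4

Answer: defect(P2) = pi/4


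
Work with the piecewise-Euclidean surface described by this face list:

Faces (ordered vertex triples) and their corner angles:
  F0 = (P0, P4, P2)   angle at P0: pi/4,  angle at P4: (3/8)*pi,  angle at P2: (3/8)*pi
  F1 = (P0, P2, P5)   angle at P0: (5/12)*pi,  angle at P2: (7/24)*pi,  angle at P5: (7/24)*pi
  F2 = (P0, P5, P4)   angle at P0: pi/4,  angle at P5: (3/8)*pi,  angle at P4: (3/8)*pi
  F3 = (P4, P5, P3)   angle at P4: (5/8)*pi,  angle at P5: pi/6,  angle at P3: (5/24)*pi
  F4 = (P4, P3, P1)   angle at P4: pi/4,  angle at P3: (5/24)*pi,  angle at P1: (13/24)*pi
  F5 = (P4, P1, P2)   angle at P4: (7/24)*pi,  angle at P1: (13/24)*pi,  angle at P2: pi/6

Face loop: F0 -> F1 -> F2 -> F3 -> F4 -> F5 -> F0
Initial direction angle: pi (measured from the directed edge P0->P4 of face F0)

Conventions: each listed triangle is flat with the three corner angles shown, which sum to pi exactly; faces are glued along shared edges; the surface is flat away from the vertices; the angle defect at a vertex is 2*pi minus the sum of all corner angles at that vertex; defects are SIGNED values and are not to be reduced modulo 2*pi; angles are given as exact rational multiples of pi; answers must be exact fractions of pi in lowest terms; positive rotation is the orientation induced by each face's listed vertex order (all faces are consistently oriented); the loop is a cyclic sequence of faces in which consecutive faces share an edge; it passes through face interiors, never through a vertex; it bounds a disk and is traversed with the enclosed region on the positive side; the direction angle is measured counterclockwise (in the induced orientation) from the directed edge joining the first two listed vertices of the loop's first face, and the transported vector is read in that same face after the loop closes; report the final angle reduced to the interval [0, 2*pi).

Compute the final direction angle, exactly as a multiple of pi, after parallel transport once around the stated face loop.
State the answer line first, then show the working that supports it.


Answer: final direction angle = pi/6

enclosed vertex P0: corner angles sum to (11/12)*pi, defect = 2*pi - (11/12)*pi = (13/12)*pi
enclosed vertex P4: corner angles sum to (23/12)*pi, defect = 2*pi - (23/12)*pi = pi/12
final direction = starting direction + enclosed defect total, reduced mod 2*pi (induced orientation)
final angle = pi + (7/6)*pi = pi/6 (mod 2*pi)


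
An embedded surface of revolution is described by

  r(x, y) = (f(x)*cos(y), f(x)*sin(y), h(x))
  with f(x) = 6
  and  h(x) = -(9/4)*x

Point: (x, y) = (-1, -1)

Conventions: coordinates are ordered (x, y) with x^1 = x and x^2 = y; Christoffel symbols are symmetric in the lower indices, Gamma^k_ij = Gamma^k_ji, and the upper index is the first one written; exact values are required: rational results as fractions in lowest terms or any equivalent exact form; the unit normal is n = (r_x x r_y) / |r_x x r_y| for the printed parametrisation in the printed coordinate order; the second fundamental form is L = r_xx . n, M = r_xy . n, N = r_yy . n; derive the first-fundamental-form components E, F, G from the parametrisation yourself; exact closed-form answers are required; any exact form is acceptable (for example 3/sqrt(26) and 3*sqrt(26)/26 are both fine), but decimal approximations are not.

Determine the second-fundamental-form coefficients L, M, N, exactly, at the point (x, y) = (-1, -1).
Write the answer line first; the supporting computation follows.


Answer: L = 0, M = 0, N = -6

f = 6, f' = 0, f'' = 0, h' = -9/4, h'' = 0
E = 81/16, F = 0, G = 36; answer radicand W^2 = 81/16
unnormalised second-form numerators: l = 0, m = 0, n = -27/2; L = l/sqrt(81/16), and similarly M = m/sqrt(W^2), N = n/sqrt(W^2)


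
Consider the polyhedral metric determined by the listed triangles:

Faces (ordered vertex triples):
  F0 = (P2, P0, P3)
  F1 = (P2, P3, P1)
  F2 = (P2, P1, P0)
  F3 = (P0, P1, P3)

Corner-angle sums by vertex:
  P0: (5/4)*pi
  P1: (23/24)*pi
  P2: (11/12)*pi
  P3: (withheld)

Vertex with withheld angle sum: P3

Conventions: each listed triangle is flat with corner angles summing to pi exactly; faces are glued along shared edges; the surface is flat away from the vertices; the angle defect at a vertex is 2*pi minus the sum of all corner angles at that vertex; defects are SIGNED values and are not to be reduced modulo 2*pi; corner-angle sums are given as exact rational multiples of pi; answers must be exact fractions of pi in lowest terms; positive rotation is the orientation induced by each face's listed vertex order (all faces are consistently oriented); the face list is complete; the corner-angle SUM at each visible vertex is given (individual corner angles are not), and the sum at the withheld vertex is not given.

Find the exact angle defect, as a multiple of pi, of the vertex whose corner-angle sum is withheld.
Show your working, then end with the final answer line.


V = 4, E = 6, F = 4; chi = V - E + F = 2
Gauss-Bonnet: total defect = 2*pi*chi = 4*pi; visible defects sum to (23/8)*pi

Answer: defect(P3) = (9/8)*pi
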